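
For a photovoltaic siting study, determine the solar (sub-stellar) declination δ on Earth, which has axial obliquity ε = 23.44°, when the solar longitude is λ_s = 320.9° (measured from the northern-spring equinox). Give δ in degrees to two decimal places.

sin δ = sin ε · sin λ_s = sin 23.44° × sin 320.9° = -0.250876.
δ = arcsin(-0.250876) = -14.53°.

δ = -14.53°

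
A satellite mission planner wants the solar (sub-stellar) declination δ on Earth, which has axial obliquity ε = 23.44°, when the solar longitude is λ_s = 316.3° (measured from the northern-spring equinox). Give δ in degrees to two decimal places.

δ = -15.95°

sin δ = sin ε · sin λ_s = sin 23.44° × sin 316.3° = -0.274825.
δ = arcsin(-0.274825) = -15.95°.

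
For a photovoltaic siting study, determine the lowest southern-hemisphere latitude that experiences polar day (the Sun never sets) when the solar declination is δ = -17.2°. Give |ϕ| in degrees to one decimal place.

Polar day requires cos h₀ = −tan ϕ tan δ ≤ −1, i.e. tan ϕ tan δ ≥ 1.
The boundary is |tan ϕ| · |tan δ| = 1, so |ϕ| = 90° − |δ| = 90° − 17.2° = 72.8° in the southern hemisphere.

|ϕ| = 72.8°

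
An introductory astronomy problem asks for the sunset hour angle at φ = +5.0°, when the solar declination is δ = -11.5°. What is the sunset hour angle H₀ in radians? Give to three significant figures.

H₀ = 1.55 rad

cos H₀ = −tan φ · tan δ = −tan(+5.0°) × tan(-11.500°) = 0.0178, so H₀ = 1.5530 rad = 88.98°.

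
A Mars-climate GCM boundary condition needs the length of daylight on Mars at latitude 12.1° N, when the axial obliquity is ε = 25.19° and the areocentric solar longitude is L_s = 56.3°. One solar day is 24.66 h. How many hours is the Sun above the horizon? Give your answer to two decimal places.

sin δ = sin 25.19° × sin 56.3° = 0.35410, so δ = +20.738°.
cos h₀ = −tan ϕ · tan δ = −tan(+12.1°) × tan(+20.738°) = -0.0812, so h₀ = 1.6521 rad = 94.66°.
Daylight = 2h₀/(2π) × 24.66 h = (1.6521/π) × 24.66 = 12.97 h.

12.97 h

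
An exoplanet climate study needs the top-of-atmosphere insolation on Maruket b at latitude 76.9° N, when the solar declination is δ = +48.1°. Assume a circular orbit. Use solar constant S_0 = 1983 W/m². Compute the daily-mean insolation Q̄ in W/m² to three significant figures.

cos h₀ = −tan(+76.9°) tan(+48.100°) = -4.7894 ≤ −1 ⇒ polar day, h₀ = π.
Bracket: h₀ sin ϕ sin δ + cos ϕ cos δ sin h₀ = 3.1416×0.97398×0.74431 + 0.22665×0.66783×0.00000 = 2.277481 + 0.000000 = 2.277481.
Q̄ = (S_0/π) × [bracket] = (1983/π) × 2.277481 = 1438 W/m².

Q̄ ≈ 1.44e+03 W/m²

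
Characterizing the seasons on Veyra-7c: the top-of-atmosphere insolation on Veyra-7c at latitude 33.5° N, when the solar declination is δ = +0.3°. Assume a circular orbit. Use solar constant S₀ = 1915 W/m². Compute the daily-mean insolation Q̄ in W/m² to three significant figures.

cos H₀ = −tan(+33.5°) tan(+0.300°) = -0.0035, H₀ = 1.5743 rad.
Bracket: H₀ sin φ sin δ + cos φ cos δ sin H₀ = 1.5743×0.55194×0.00524 + 0.83389×0.99999×0.99999 = 0.004553 + 0.833873 = 0.838426.
Q̄ = (S₀/π) × [bracket] = (1915/π) × 0.838426 = 511.1 W/m².

Q̄ ≈ 511 W/m²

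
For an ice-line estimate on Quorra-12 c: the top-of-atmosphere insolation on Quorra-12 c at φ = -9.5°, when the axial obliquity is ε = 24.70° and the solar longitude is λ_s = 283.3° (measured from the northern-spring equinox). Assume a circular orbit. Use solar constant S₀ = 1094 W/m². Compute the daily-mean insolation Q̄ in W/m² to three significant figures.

Q̄ ≈ 351 W/m²

Solar declination: sin δ = sin ε · sin λ_s = sin 24.70° × sin 283.3° = -0.40666, so δ = -23.995°.
cos H₀ = −tan(-9.5°) tan(-23.995°) = -0.0745, H₀ = 1.6454 rad.
Bracket: H₀ sin φ sin δ + cos φ cos δ sin H₀ = 1.6454×-0.16505×-0.40666 + 0.98629×0.91358×0.99722 = 0.110438 + 0.898550 = 1.008988.
Q̄ = (S₀/π) × [bracket] = (1094/π) × 1.008988 = 351.4 W/m².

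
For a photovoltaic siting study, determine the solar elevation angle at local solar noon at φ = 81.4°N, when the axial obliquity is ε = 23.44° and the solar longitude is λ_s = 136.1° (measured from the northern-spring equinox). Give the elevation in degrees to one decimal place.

Solar declination: sin δ = sin ε · sin λ_s = sin 23.44° × sin 136.1° = 0.27583, so δ = +16.011°.
At local noon the hour angle is zero, so the zenith angle equals |φ − δ| = |+81.4° − (+16.011°)| = 65.389°.
Elevation = 90° − 65.389° = 24.6°.

24.6°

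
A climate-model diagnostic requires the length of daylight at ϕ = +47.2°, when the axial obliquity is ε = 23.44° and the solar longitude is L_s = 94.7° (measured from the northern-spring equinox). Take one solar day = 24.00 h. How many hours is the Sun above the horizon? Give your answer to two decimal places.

15.71 h

Solar declination: sin δ = sin ε · sin L_s = sin 23.44° × sin 94.7° = 0.39645, so δ = +23.356°.
cos h₀ = −tan ϕ · tan δ = −tan(+47.2°) × tan(+23.356°) = -0.4663, so h₀ = 2.0559 rad = 117.80°.
Daylight = 2h₀/(2π) × 24.00 h = (2.0559/π) × 24.00 = 15.71 h.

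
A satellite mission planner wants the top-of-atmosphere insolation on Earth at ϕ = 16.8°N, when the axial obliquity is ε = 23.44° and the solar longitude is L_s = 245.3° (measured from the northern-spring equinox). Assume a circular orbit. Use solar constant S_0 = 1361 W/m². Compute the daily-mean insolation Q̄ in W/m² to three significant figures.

Solar declination: sin δ = sin ε · sin L_s = sin 23.44° × sin 245.3° = -0.36139, so δ = -21.186°.
cos h₀ = −tan(+16.8°) tan(-21.186°) = 0.1170, h₀ = 1.4535 rad.
Bracket: h₀ sin ϕ sin δ + cos ϕ cos δ sin h₀ = 1.4535×0.28903×-0.36139 + 0.95732×0.93241×0.99313 = -0.151822 + 0.886482 = 0.734660.
Q̄ = (S_0/π) × [bracket] = (1361/π) × 0.734660 = 318.3 W/m².

Q̄ ≈ 318 W/m²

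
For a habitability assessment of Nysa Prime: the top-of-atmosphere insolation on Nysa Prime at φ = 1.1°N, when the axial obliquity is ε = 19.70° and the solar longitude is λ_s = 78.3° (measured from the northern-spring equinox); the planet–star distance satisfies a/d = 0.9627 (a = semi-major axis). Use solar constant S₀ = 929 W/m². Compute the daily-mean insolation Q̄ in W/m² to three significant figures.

Q̄ ≈ 261 W/m²

Solar declination: sin δ = sin ε · sin λ_s = sin 19.70° × sin 78.3° = 0.33009, so δ = +19.274°.
cos H₀ = −tan(+1.1°) tan(+19.274°) = -0.0067, H₀ = 1.5775 rad.
Bracket: H₀ sin φ sin δ + cos φ cos δ sin H₀ = 1.5775×0.01920×0.33009 + 0.99982×0.94395×0.99998 = 0.009998 + 0.943761 = 0.953759.
Inverse-square distance factor (a/d)² = 0.9627² = 0.926791.
Q̄ = (S₀/π) × 0.926791 × [bracket] = (929/π) × 0.926791 × 0.953759 = 261.4 W/m².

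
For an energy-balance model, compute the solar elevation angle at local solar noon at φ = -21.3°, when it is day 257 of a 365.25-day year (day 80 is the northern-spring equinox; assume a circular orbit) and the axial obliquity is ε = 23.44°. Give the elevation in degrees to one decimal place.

66.5°

Solar longitude: λ_s = 360° × (257 − 80)/365.25 = 174.456°.
sin δ = sin 23.44° × sin 174.456° = 0.03843, so δ = +2.203°.
At local noon the hour angle is zero, so the zenith angle equals |φ − δ| = |-21.3° − (+2.203°)| = 23.503°.
Elevation = 90° − 23.503° = 66.5°.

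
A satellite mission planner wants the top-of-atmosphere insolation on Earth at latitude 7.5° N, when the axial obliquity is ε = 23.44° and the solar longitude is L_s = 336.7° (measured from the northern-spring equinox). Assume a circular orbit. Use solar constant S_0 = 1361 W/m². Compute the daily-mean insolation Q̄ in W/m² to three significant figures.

Solar declination: sin δ = sin ε · sin L_s = sin 23.44° × sin 336.7° = -0.15734, so δ = -9.053°.
cos h₀ = −tan(+7.5°) tan(-9.053°) = 0.0210, h₀ = 1.5498 rad.
Bracket: h₀ sin ϕ sin δ + cos ϕ cos δ sin h₀ = 1.5498×0.13053×-0.15734 + 0.99144×0.98754×0.99978 = -0.031829 + 0.978871 = 0.947042.
Q̄ = (S_0/π) × [bracket] = (1361/π) × 0.947042 = 410.3 W/m².

Q̄ ≈ 410 W/m²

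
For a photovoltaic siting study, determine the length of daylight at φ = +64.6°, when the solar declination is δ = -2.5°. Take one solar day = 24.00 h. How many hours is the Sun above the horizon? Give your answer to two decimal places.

cos H₀ = −tan φ · tan δ = −tan(+64.6°) × tan(-2.500°) = 0.0919, so H₀ = 1.4787 rad = 84.72°.
Daylight = 2H₀/(2π) × 24.00 h = (1.4787/π) × 24.00 = 11.30 h.

11.30 h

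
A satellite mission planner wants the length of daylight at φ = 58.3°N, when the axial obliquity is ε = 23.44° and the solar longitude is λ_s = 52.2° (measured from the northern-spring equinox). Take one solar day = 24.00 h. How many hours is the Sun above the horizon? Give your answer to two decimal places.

Solar declination: sin δ = sin ε · sin λ_s = sin 23.44° × sin 52.2° = 0.31431, so δ = +18.319°.
cos H₀ = −tan φ · tan δ = −tan(+58.3°) × tan(+18.319°) = -0.5361, so H₀ = 2.1366 rad = 122.42°.
Daylight = 2H₀/(2π) × 24.00 h = (2.1366/π) × 24.00 = 16.32 h.

16.32 h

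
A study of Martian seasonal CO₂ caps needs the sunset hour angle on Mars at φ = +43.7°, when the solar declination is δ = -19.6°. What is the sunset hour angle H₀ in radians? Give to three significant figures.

cos H₀ = −tan φ · tan δ = −tan(+43.7°) × tan(-19.600°) = 0.3403, so H₀ = 1.2236 rad = 70.11°.

H₀ = 1.22 rad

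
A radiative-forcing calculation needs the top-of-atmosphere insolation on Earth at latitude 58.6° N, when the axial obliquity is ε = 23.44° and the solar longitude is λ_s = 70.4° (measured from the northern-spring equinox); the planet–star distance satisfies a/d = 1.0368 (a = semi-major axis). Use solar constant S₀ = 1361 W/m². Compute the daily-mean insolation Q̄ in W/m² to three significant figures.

Solar declination: sin δ = sin ε · sin λ_s = sin 23.44° × sin 70.4° = 0.37474, so δ = +22.008°.
cos H₀ = −tan(+58.6°) tan(+22.008°) = -0.6622, H₀ = 2.2945 rad.
Bracket: H₀ sin φ sin δ + cos φ cos δ sin H₀ = 2.2945×0.85355×0.37474 + 0.52101×0.92713×0.74935 = 0.733917 + 0.361969 = 1.095886.
Inverse-square distance factor (a/d)² = 1.0368² = 1.074954.
Q̄ = (S₀/π) × 1.074954 × [bracket] = (1361/π) × 1.074954 × 1.095886 = 510.3 W/m².

Q̄ ≈ 510 W/m²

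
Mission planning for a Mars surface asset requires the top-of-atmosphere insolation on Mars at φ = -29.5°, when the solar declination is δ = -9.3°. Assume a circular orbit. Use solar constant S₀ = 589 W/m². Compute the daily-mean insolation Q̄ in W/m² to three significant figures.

cos H₀ = −tan(-29.5°) tan(-9.300°) = -0.0926, H₀ = 1.6636 rad.
Bracket: H₀ sin φ sin δ + cos φ cos δ sin H₀ = 1.6636×-0.49242×-0.16160 + 0.87036×0.98686×0.99570 = 0.132381 + 0.855230 = 0.987611.
Q̄ = (S₀/π) × [bracket] = (589/π) × 0.987611 = 185.2 W/m².

Q̄ ≈ 185 W/m²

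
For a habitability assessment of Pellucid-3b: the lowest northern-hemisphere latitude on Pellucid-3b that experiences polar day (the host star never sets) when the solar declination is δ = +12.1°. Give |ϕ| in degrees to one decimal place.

Polar day requires cos h₀ = −tan ϕ tan δ ≤ −1, i.e. tan ϕ tan δ ≥ 1.
The boundary is |tan ϕ| · |tan δ| = 1, so |ϕ| = 90° − |δ| = 90° − 12.1° = 77.9° in the northern hemisphere.

|ϕ| = 77.9°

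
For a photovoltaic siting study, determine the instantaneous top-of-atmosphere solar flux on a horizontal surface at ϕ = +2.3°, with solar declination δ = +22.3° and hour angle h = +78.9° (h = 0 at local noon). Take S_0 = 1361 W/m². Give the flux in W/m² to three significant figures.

263 W/m²

cos θ_z = sin ϕ sin δ + cos ϕ cos δ cos h = 0.015228 + 0.177980 = 0.193208.
Flux = S_0 · cos θ_z = 1361 × 0.193208 = 263.0 W/m².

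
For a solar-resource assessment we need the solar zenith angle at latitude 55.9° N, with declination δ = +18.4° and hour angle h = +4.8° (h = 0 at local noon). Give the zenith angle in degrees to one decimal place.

cos θ_z = sin ϕ sin δ + cos ϕ cos δ cos h = 0.261376 + 0.530111 = 0.791487.
θ_z = arccos(0.791487) = 37.7°.

θ_z = 37.7°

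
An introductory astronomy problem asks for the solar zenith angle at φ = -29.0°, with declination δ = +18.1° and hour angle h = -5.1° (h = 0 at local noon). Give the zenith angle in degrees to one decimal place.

cos θ_z = sin φ sin δ + cos φ cos δ cos h = -0.150619 + 0.828049 = 0.677430.
θ_z = arccos(0.677430) = 47.4°.

θ_z = 47.4°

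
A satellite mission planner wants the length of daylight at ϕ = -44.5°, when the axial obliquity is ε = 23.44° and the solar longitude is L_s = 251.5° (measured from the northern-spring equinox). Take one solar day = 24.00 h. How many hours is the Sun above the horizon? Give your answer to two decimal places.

15.15 h

Solar declination: sin δ = sin ε · sin L_s = sin 23.44° × sin 251.5° = -0.37723, so δ = -22.162°.
cos h₀ = −tan ϕ · tan δ = −tan(-44.5°) × tan(-22.162°) = -0.4003, so h₀ = 1.9826 rad = 113.60°.
Daylight = 2h₀/(2π) × 24.00 h = (1.9826/π) × 24.00 = 15.15 h.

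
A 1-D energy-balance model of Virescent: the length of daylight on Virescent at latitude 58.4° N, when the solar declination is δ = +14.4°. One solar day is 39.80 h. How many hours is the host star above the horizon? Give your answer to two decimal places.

25.35 h

cos H₀ = −tan φ · tan δ = −tan(+58.4°) × tan(+14.400°) = -0.4174, so H₀ = 2.0013 rad = 114.67°.
Daylight = 2H₀/(2π) × 39.80 h = (2.0013/π) × 39.80 = 25.35 h.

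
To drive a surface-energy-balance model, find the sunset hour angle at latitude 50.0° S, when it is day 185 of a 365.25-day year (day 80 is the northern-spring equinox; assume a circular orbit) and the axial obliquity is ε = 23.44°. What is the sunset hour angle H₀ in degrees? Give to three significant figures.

Solar longitude: λ_s = 360° × (185 − 80)/365.25 = 103.491°.
sin δ = sin 23.44° × sin 103.491° = 0.38681, so δ = +22.756°.
cos H₀ = −tan φ · tan δ = −tan(-50.0°) × tan(+22.756°) = 0.4999, so H₀ = 1.0473 rad = 60.01°.

H₀ = 60.0°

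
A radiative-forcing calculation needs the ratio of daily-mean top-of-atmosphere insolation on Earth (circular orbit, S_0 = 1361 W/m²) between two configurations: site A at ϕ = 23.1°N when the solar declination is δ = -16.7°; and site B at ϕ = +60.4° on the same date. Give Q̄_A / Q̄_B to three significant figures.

Q̄_A / Q̄_B ≈ 4.80

— Configuration A (ϕ=+23.1°):
cos h₀ = −tan(+23.1°) tan(-16.700°) = 0.1280, h₀ = 1.4425 rad.
Bracket: h₀ sin ϕ sin δ + cos ϕ cos δ sin h₀ = 1.4425×0.39234×-0.28736 + 0.91982×0.95782×0.99178 = -0.162632 + 0.873780 = 0.711148.
Q̄ = (S_0/π) × [bracket] = (1361/π) × 0.711148 = 308.08 W/m².
— Configuration B (ϕ=+60.4°):
cos h₀ = −tan(+60.4°) tan(-16.700°) = 0.5281, h₀ = 1.0144 rad.
Bracket: h₀ sin ϕ sin δ + cos ϕ cos δ sin h₀ = 1.0144×0.86949×-0.28736 + 0.49394×0.95782×0.84917 = -0.253455 + 0.401747 = 0.148292.
Q̄ = (S_0/π) × [bracket] = (1361/π) × 0.148292 = 64.243 W/m².
Ratio Q̄_A / Q̄_B = 308.08 / 64.243 = 4.796.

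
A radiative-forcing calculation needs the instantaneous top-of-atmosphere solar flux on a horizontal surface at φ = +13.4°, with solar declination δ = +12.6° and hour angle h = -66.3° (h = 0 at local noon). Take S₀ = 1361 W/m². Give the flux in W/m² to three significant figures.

cos θ_z = sin φ sin δ + cos φ cos δ cos h = 0.050554 + 0.381588 = 0.432142.
Flux = S₀ · cos θ_z = 1361 × 0.432142 = 588.1 W/m².

588 W/m²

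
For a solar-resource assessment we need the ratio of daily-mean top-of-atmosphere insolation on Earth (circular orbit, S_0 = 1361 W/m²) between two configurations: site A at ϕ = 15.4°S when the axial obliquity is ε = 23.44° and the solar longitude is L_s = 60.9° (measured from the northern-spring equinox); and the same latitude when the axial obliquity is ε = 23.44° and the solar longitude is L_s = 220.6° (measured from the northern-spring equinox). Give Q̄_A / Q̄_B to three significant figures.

— Configuration A (ϕ=-15.4°):
Solar declination: sin δ = sin ε · sin L_s = sin 23.44° × sin 60.9° = 0.34758, so δ = +20.339°.
cos h₀ = −tan(-15.4°) tan(+20.339°) = 0.1021, h₀ = 1.4685 rad.
Bracket: h₀ sin ϕ sin δ + cos ϕ cos δ sin h₀ = 1.4685×-0.26556×0.34758 + 0.96410×0.93765×0.99477 = -0.135547 + 0.899261 = 0.763714.
Q̄ = (S_0/π) × [bracket] = (1361/π) × 0.763714 = 330.86 W/m².
— Configuration B (ϕ=-15.4°):
Solar declination: sin δ = sin ε · sin L_s = sin 23.44° × sin 220.6° = -0.25887, so δ = -15.003°.
cos h₀ = −tan(-15.4°) tan(-15.003°) = -0.0738, h₀ = 1.6447 rad.
Bracket: h₀ sin ϕ sin δ + cos ϕ cos δ sin h₀ = 1.6447×-0.26556×-0.25887 + 0.96410×0.96591×0.99727 = 0.113066 + 0.928692 = 1.041758.
Q̄ = (S_0/π) × [bracket] = (1361/π) × 1.041758 = 451.31 W/m².
Ratio Q̄_A / Q̄_B = 330.86 / 451.31 = 0.7331.

Q̄_A / Q̄_B ≈ 0.733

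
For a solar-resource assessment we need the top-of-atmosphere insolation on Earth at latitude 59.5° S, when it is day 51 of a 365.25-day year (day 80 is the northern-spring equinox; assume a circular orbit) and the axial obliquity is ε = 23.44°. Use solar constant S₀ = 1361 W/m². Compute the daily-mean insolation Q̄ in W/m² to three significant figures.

Solar longitude: λ_s = 360° × (51 − 80)/365.25 = -28.583°, i.e. -28.583° + 360° = 331.417°.
sin δ = sin 23.44° × sin 331.417° = -0.19032, so δ = -10.971°.
cos H₀ = −tan(-59.5°) tan(-10.971°) = -0.3291, H₀ = 1.9062 rad.
Bracket: H₀ sin φ sin δ + cos φ cos δ sin H₀ = 1.9062×-0.86163×-0.19032 + 0.50754×0.98172×0.94429 = 0.312589 + 0.470504 = 0.783093.
Q̄ = (S₀/π) × [bracket] = (1361/π) × 0.783093 = 339.3 W/m².

Q̄ ≈ 339 W/m²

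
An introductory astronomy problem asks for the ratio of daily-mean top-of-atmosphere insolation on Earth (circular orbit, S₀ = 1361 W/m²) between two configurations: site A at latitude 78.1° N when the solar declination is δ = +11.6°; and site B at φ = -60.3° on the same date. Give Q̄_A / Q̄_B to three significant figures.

— Configuration A (φ=+78.1°):
cos H₀ = −tan(+78.1°) tan(+11.600°) = -0.9741, H₀ = 2.9134 rad.
Bracket: H₀ sin φ sin δ + cos φ cos δ sin H₀ = 2.9134×0.97851×0.20108 + 0.20620×0.97958×0.22621 = 0.573237 + 0.045692 = 0.618929.
Q̄ = (S₀/π) × [bracket] = (1361/π) × 0.618929 = 268.13 W/m².
— Configuration B (φ=-60.3°):
cos H₀ = −tan(-60.3°) tan(+11.600°) = 0.3599, H₀ = 1.2027 rad.
Bracket: H₀ sin φ sin δ + cos φ cos δ sin H₀ = 1.2027×-0.86863×0.20108 + 0.49546×0.97958×0.93300 = -0.210069 + 0.452825 = 0.242756.
Q̄ = (S₀/π) × [bracket] = (1361/π) × 0.242756 = 105.17 W/m².
Ratio Q̄_A / Q̄_B = 268.13 / 105.17 = 2.549.

Q̄_A / Q̄_B ≈ 2.55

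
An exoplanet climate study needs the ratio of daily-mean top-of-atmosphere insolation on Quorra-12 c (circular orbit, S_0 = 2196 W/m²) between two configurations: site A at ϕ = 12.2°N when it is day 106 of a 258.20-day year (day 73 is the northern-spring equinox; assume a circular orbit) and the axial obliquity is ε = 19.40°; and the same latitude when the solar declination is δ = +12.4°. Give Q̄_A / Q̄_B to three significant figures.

Q̄_A / Q̄_B ≈ 1.00

— Configuration A (ϕ=+12.2°):
Solar longitude: L_s = 360° × (106 − 73)/258.20 = 46.011°.
sin δ = sin 19.40° × sin 46.011° = 0.23898, so δ = +13.826°.
cos h₀ = −tan(+12.2°) tan(+13.826°) = -0.0532, h₀ = 1.6240 rad.
Bracket: h₀ sin ϕ sin δ + cos ϕ cos δ sin h₀ = 1.6240×0.21132×0.23898 + 0.97742×0.97102×0.99858 = 0.082014 + 0.947747 = 1.029761.
Q̄ = (S_0/π) × [bracket] = (2196/π) × 1.029761 = 719.81 W/m².
— Configuration B (ϕ=+12.2°):
cos h₀ = −tan(+12.2°) tan(+12.400°) = -0.0475, h₀ = 1.6184 rad.
Bracket: h₀ sin ϕ sin δ + cos ϕ cos δ sin h₀ = 1.6184×0.21132×0.21474 + 0.97742×0.97667×0.99887 = 0.073441 + 0.953538 = 1.026979.
Q̄ = (S_0/π) × [bracket] = (2196/π) × 1.026979 = 717.87 W/m².
Ratio Q̄_A / Q̄_B = 719.81 / 717.87 = 1.003.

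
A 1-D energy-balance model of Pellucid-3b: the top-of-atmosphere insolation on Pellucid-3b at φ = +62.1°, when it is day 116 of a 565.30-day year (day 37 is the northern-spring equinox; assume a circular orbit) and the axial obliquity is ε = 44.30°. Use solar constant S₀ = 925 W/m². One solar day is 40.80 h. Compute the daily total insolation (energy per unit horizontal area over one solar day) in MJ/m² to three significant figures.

64.5 MJ/m²

Solar longitude: λ_s = 360° × (116 − 37)/565.30 = 50.310°.
sin δ = sin 44.30° × sin 50.310° = 0.53743, so δ = +32.509°.
cos H₀ = −tan(+62.1°) tan(+32.509°) = -1.2036 ≤ −1 ⇒ polar day, H₀ = π.
Bracket: H₀ sin φ sin δ + cos φ cos δ sin H₀ = 3.1416×0.88377×0.53743 + 0.46793×0.84331×0.00000 = 1.492149 + 0.000000 = 1.492149.
Q̄ = (S₀/π) × [bracket] = (925/π) × 1.492149 = 439.34 W/m².
Daily total = Q̄ × 40.80 h × 3600 s/h = 439.34 × 40.80 × 3600 / 10⁶ = 64.53 MJ/m².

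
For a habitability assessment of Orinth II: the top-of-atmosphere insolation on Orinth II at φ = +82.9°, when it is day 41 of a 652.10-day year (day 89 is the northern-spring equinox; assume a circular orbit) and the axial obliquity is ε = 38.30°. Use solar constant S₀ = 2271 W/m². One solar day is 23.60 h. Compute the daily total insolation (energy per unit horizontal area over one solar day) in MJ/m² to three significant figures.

0.00 MJ/m²

Solar longitude: λ_s = 360° × (41 − 89)/652.10 = -26.499°, i.e. -26.499° + 360° = 333.501°.
sin δ = sin 38.30° × sin 333.501° = -0.27653, so δ = -16.053°.
cos H₀ = −tan(+82.9°) tan(-16.053°) = 2.3102 ≥ 1 ⇒ polar night, H₀ = 0 and Q̄ = 0.
Daily total = Q̄ × 23.60 h × 3600 s/h = 0.00 MJ/m².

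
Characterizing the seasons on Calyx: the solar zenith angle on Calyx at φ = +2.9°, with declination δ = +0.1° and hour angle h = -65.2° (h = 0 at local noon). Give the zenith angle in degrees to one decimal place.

θ_z = 65.2°

cos θ_z = sin φ sin δ + cos φ cos δ cos h = 0.000088 + 0.418914 = 0.419002.
θ_z = arccos(0.419002) = 65.2°.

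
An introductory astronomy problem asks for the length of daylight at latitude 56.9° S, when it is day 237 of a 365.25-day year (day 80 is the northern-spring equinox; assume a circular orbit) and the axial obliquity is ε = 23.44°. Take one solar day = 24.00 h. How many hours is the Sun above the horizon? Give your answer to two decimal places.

Solar longitude: L_s = 360° × (237 − 80)/365.25 = 154.743°.
sin δ = sin 23.44° × sin 154.743° = 0.16973, so δ = +9.772°.
cos h₀ = −tan ϕ · tan δ = −tan(-56.9°) × tan(+9.772°) = 0.2642, so h₀ = 1.3034 rad = 74.68°.
Daylight = 2h₀/(2π) × 24.00 h = (1.3034/π) × 24.00 = 9.96 h.

9.96 h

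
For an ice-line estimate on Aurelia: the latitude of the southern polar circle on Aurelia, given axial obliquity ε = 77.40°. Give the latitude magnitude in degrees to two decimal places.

The polar circle is the lowest latitude that experiences at least one full rotation of continuous darkness at the northern-summer solstice; it lies at |φ| = 90° − ε = 90° − 77.40° = 12.60°.

12.60°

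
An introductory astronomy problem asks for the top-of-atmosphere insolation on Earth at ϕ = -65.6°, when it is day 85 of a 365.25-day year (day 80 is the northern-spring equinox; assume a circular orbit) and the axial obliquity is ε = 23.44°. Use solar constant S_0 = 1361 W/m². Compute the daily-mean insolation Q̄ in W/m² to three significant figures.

Q̄ ≈ 158 W/m²

Solar longitude: L_s = 360° × (85 − 80)/365.25 = 4.928°.
sin δ = sin 23.44° × sin 4.928° = 0.03417, so δ = +1.958°.
cos h₀ = −tan(-65.6°) tan(+1.958°) = 0.0754, h₀ = 1.4953 rad.
Bracket: h₀ sin ϕ sin δ + cos ϕ cos δ sin h₀ = 1.4953×-0.91068×0.03417 + 0.41310×0.99942×0.99716 = -0.046531 + 0.411688 = 0.365157.
Q̄ = (S_0/π) × [bracket] = (1361/π) × 0.365157 = 158.2 W/m².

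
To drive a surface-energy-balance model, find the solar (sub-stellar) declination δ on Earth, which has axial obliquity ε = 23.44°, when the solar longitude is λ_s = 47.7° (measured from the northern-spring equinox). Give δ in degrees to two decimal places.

sin δ = sin ε · sin λ_s = sin 23.44° × sin 47.7° = 0.294217.
δ = arcsin(0.294217) = +17.11°.

δ = +17.11°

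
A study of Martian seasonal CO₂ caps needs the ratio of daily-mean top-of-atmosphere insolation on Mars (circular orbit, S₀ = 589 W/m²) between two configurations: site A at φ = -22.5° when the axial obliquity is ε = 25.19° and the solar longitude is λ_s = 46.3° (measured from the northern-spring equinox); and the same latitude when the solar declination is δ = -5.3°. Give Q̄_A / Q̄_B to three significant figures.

— Configuration A (φ=-22.5°):
Solar declination: sin δ = sin ε · sin λ_s = sin 25.19° × sin 46.3° = 0.30771, so δ = +17.921°.
cos H₀ = −tan(-22.5°) tan(+17.921°) = 0.1340, H₀ = 1.4364 rad.
Bracket: H₀ sin φ sin δ + cos φ cos δ sin H₀ = 1.4364×-0.38268×0.30771 + 0.92388×0.95148×0.99099 = -0.169143 + 0.871133 = 0.701990.
Q̄ = (S₀/π) × [bracket] = (589/π) × 0.701990 = 131.61 W/m².
— Configuration B (φ=-22.5°):
cos H₀ = −tan(-22.5°) tan(-5.300°) = -0.0384, H₀ = 1.6092 rad.
Bracket: H₀ sin φ sin δ + cos φ cos δ sin H₀ = 1.6092×-0.38268×-0.09237 + 0.92388×0.99572×0.99926 = 0.056882 + 0.919245 = 0.976127.
Q̄ = (S₀/π) × [bracket] = (589/π) × 0.976127 = 183.01 W/m².
Ratio Q̄_A / Q̄_B = 131.61 / 183.01 = 0.7191.

Q̄_A / Q̄_B ≈ 0.719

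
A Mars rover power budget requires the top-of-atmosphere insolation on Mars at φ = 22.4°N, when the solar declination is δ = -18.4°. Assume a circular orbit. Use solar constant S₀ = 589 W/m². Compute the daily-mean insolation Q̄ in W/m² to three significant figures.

cos H₀ = −tan(+22.4°) tan(-18.400°) = 0.1371, H₀ = 1.4333 rad.
Bracket: H₀ sin φ sin δ + cos φ cos δ sin H₀ = 1.4333×0.38107×-0.31565 + 0.92455×0.94888×0.99056 = -0.172404 + 0.869005 = 0.696601.
Q̄ = (S₀/π) × [bracket] = (589/π) × 0.696601 = 130.6 W/m².

Q̄ ≈ 131 W/m²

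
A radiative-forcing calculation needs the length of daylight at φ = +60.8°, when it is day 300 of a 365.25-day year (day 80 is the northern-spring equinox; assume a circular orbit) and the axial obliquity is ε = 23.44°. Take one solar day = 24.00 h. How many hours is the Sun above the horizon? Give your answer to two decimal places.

8.52 h

Solar longitude: λ_s = 360° × (300 − 80)/365.25 = 216.838°.
sin δ = sin 23.44° × sin 216.838° = -0.23849, so δ = -13.798°.
cos H₀ = −tan φ · tan δ = −tan(+60.8°) × tan(-13.798°) = 0.4394, so H₀ = 1.1158 rad = 63.93°.
Daylight = 2H₀/(2π) × 24.00 h = (1.1158/π) × 24.00 = 8.52 h.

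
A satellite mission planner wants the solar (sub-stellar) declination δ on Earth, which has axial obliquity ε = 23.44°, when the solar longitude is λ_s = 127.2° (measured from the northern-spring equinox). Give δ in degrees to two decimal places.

sin δ = sin ε · sin λ_s = sin 23.44° × sin 127.2° = 0.316850.
δ = arcsin(0.316850) = +18.47°.

δ = +18.47°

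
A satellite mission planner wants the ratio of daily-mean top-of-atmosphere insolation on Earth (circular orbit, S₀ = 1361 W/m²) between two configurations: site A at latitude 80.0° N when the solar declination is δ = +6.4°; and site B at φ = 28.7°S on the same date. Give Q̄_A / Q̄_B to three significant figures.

— Configuration A (φ=+80.0°):
cos H₀ = −tan(+80.0°) tan(+6.400°) = -0.6361, H₀ = 2.2603 rad.
Bracket: H₀ sin φ sin δ + cos φ cos δ sin H₀ = 2.2603×0.98481×0.11147 + 0.17365×0.99377×0.77158 = 0.248128 + 0.133150 = 0.381278.
Q̄ = (S₀/π) × [bracket] = (1361/π) × 0.381278 = 165.18 W/m².
— Configuration B (φ=-28.7°):
cos H₀ = −tan(-28.7°) tan(+6.400°) = 0.0614, H₀ = 1.5093 rad.
Bracket: H₀ sin φ sin δ + cos φ cos δ sin H₀ = 1.5093×-0.48022×0.11147 + 0.87715×0.99377×0.99811 = -0.080793 + 0.870038 = 0.789245.
Q̄ = (S₀/π) × [bracket] = (1361/π) × 0.789245 = 341.92 W/m².
Ratio Q̄_A / Q̄_B = 165.18 / 341.92 = 0.4831.

Q̄_A / Q̄_B ≈ 0.483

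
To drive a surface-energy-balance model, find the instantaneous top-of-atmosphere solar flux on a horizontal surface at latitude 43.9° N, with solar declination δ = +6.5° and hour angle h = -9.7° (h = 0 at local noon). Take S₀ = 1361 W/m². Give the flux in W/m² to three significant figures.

cos θ_z = sin φ sin δ + cos φ cos δ cos h = 0.078495 + 0.705684 = 0.784179.
Flux = S₀ · cos θ_z = 1361 × 0.784179 = 1067 W/m².

1.07e+03 W/m²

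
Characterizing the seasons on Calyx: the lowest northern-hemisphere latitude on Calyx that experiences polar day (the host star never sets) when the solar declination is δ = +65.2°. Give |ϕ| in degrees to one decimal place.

|ϕ| = 24.8°

Polar day requires cos h₀ = −tan ϕ tan δ ≤ −1, i.e. tan ϕ tan δ ≥ 1.
The boundary is |tan ϕ| · |tan δ| = 1, so |ϕ| = 90° − |δ| = 90° − 65.2° = 24.8° in the northern hemisphere.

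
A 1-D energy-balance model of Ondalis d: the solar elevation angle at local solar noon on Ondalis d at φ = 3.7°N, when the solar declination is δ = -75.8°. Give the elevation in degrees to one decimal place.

At local noon the hour angle is zero, so the zenith angle equals |φ − δ| = |+3.7° − (-75.800°)| = 79.500°.
Elevation = 90° − 79.500° = 10.5°.

10.5°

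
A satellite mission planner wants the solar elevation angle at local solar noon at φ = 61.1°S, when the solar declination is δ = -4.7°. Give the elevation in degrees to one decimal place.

33.6°

At local noon the hour angle is zero, so the zenith angle equals |φ − δ| = |-61.1° − (-4.700°)| = 56.400°.
Elevation = 90° − 56.400° = 33.6°.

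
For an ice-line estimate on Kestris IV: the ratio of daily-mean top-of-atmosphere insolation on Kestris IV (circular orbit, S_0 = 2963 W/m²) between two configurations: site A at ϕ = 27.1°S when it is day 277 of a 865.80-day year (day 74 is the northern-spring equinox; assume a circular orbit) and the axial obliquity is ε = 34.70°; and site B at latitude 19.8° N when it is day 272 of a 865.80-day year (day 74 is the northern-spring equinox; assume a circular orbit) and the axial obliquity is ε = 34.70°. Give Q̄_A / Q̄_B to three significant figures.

Q̄_A / Q̄_B ≈ 0.340

— Configuration A (ϕ=-27.1°):
Solar longitude: L_s = 360° × (277 − 74)/865.80 = 84.407°.
sin δ = sin 34.70° × sin 84.407° = 0.56657, so δ = +34.511°.
cos h₀ = −tan(-27.1°) tan(+34.511°) = 0.3518, h₀ = 1.2113 rad.
Bracket: h₀ sin ϕ sin δ + cos ϕ cos δ sin h₀ = 1.2113×-0.45554×0.56657 + 0.89021×0.82401×0.93606 = -0.312631 + 0.686639 = 0.374008.
Q̄ = (S_0/π) × [bracket] = (2963/π) × 0.374008 = 352.75 W/m².
— Configuration B (ϕ=+19.8°):
Solar longitude: L_s = 360° × (272 − 74)/865.80 = 82.328°.
sin δ = sin 34.70° × sin 82.328° = 0.56418, so δ = +34.346°.
cos h₀ = −tan(+19.8°) tan(+34.346°) = -0.2460, h₀ = 1.8194 rad.
Bracket: h₀ sin ϕ sin δ + cos ϕ cos δ sin h₀ = 1.8194×0.33874×0.56418 + 0.94088×0.82565×0.96927 = 0.347706 + 0.752965 = 1.100671.
Q̄ = (S_0/π) × [bracket] = (2963/π) × 1.100671 = 1038.1 W/m².
Ratio Q̄_A / Q̄_B = 352.75 / 1038.1 = 0.3398.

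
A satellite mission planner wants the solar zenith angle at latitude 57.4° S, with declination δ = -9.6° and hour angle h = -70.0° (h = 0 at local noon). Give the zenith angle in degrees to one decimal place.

cos θ_z = sin φ sin δ + cos φ cos δ cos h = 0.140495 + 0.181690 = 0.322185.
θ_z = arccos(0.322185) = 71.2°.

θ_z = 71.2°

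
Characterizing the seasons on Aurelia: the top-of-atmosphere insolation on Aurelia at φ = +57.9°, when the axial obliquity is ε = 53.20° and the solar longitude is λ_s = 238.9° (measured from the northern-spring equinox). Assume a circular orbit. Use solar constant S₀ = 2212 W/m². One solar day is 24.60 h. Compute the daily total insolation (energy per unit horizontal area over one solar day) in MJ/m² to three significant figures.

Solar declination: sin δ = sin ε · sin λ_s = sin 53.20° × sin 238.9° = -0.68564, so δ = -43.286°.
cos H₀ = −tan(+57.9°) tan(-43.286°) = 1.5015 ≥ 1 ⇒ polar night, H₀ = 0 and Q̄ = 0.
Daily total = Q̄ × 24.60 h × 3600 s/h = 0.00 MJ/m².

0.00 MJ/m²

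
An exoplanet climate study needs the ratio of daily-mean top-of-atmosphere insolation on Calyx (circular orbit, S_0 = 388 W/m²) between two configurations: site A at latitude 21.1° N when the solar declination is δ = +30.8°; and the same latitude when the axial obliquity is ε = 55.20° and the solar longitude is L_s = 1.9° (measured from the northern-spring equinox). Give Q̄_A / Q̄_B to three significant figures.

— Configuration A (ϕ=+21.1°):
cos h₀ = −tan(+21.1°) tan(+30.800°) = -0.2300, h₀ = 1.8029 rad.
Bracket: h₀ sin ϕ sin δ + cos ϕ cos δ sin h₀ = 1.8029×0.36000×0.51204 + 0.93295×0.85896×0.97319 = 0.332336 + 0.779882 = 1.112218.
Q̄ = (S_0/π) × [bracket] = (388/π) × 1.112218 = 137.36 W/m².
— Configuration B (ϕ=+21.1°):
Solar declination: sin δ = sin ε · sin L_s = sin 55.20° × sin 1.9° = 0.02723, so δ = +1.560°.
cos h₀ = −tan(+21.1°) tan(+1.560°) = -0.0105, h₀ = 1.5813 rad.
Bracket: h₀ sin ϕ sin δ + cos ϕ cos δ sin h₀ = 1.5813×0.36000×0.02723 + 0.93295×0.99963×0.99994 = 0.015501 + 0.932549 = 0.948050.
Q̄ = (S_0/π) × [bracket] = (388/π) × 0.948050 = 117.09 W/m².
Ratio Q̄_A / Q̄_B = 137.36 / 117.09 = 1.173.

Q̄_A / Q̄_B ≈ 1.17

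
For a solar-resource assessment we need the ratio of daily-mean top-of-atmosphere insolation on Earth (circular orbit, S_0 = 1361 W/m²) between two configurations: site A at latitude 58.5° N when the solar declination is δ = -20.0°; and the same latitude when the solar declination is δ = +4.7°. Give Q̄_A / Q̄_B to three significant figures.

— Configuration A (ϕ=+58.5°):
cos h₀ = −tan(+58.5°) tan(-20.000°) = 0.5939, h₀ = 0.9348 rad.
Bracket: h₀ sin ϕ sin δ + cos ϕ cos δ sin h₀ = 0.9348×0.85264×-0.34202 + 0.52250×0.93969×0.80451 = -0.272606 + 0.395005 = 0.122399.
Q̄ = (S_0/π) × [bracket] = (1361/π) × 0.122399 = 53.026 W/m².
— Configuration B (ϕ=+58.5°):
cos h₀ = −tan(+58.5°) tan(+4.700°) = -0.1342, h₀ = 1.7054 rad.
Bracket: h₀ sin ϕ sin δ + cos ϕ cos δ sin h₀ = 1.7054×0.85264×0.08194 + 0.52250×0.99664×0.99096 = 0.119148 + 0.516037 = 0.635185.
Q̄ = (S_0/π) × [bracket] = (1361/π) × 0.635185 = 275.17 W/m².
Ratio Q̄_A / Q̄_B = 53.026 / 275.17 = 0.1927.

Q̄_A / Q̄_B ≈ 0.193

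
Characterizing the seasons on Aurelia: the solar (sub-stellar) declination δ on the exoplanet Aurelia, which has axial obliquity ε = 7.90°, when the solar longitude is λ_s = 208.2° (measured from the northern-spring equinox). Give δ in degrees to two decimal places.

δ = -3.72°

sin δ = sin ε · sin λ_s = sin 7.90° × sin 208.2° = -0.064950.
δ = arcsin(-0.064950) = -3.72°.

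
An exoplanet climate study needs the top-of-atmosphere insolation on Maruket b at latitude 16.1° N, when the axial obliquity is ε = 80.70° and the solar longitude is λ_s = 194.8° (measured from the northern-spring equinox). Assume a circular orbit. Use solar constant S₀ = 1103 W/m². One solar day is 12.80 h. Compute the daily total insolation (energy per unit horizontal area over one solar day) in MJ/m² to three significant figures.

Solar declination: sin δ = sin ε · sin λ_s = sin 80.70° × sin 194.8° = -0.25209, so δ = -14.601°.
cos H₀ = −tan(+16.1°) tan(-14.601°) = 0.0752, H₀ = 1.4955 rad.
Bracket: H₀ sin φ sin δ + cos φ cos δ sin H₀ = 1.4955×0.27731×-0.25209 + 0.96078×0.96770×0.99717 = -0.104546 + 0.927116 = 0.822570.
Q̄ = (S₀/π) × [bracket] = (1103/π) × 0.822570 = 288.80 W/m².
Daily total = Q̄ × 12.80 h × 3600 s/h = 288.80 × 12.80 × 3600 / 10⁶ = 13.31 MJ/m².

13.3 MJ/m²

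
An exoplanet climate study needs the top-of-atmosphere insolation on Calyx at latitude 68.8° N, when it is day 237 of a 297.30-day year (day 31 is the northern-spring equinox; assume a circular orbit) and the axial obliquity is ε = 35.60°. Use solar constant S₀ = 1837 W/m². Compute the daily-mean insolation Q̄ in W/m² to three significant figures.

Q̄ ≈ 0.00 W/m²

Solar longitude: λ_s = 360° × (237 − 31)/297.30 = 249.445°.
sin δ = sin 35.60° × sin 249.445° = -0.54506, so δ = -33.029°.
cos H₀ = −tan(+68.8°) tan(-33.029°) = 1.6761 ≥ 1 ⇒ polar night, H₀ = 0 and Q̄ = 0.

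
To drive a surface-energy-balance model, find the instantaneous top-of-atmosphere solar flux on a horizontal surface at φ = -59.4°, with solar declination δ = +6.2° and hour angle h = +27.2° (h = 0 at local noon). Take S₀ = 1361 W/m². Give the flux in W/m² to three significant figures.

486 W/m²

cos θ_z = sin φ sin δ + cos φ cos δ cos h = -0.092960 + 0.450102 = 0.357142.
Flux = S₀ · cos θ_z = 1361 × 0.357142 = 486.1 W/m².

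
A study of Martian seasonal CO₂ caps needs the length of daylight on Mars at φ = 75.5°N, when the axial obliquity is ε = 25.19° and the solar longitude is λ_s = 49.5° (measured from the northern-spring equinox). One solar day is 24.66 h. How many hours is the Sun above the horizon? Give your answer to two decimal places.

24.66 h

Solar declination: sin δ = sin ε · sin λ_s = sin 25.19° × sin 49.5° = 0.32365, so δ = +18.884°.
Sunrise equation: cos H₀ = −tan φ · tan δ = -1.3226 ≤ −1, so the Sun never sets (polar day) and H₀ = π.
Daylight = 2H₀/(2π) × 24.66 h = (3.1416/π) × 24.66 = 24.66 h.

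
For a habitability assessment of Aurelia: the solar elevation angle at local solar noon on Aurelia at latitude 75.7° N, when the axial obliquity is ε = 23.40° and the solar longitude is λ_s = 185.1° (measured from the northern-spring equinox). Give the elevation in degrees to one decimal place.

Solar declination: sin δ = sin ε · sin λ_s = sin 23.40° × sin 185.1° = -0.03530, so δ = -2.023°.
At local noon the hour angle is zero, so the zenith angle equals |φ − δ| = |+75.7° − (-2.023°)| = 77.723°.
Elevation = 90° − 77.723° = 12.3°.

12.3°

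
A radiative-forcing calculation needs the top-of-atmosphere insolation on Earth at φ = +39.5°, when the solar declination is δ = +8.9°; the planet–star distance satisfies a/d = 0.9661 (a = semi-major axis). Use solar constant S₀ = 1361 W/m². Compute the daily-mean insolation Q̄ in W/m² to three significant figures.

cos H₀ = −tan(+39.5°) tan(+8.900°) = -0.1291, H₀ = 1.7002 rad.
Bracket: H₀ sin φ sin δ + cos φ cos δ sin H₀ = 1.7002×0.63608×0.15471 + 0.77162×0.98796×0.99163 = 0.167313 + 0.755949 = 0.923262.
Inverse-square distance factor (a/d)² = 0.9661² = 0.933349.
Q̄ = (S₀/π) × 0.933349 × [bracket] = (1361/π) × 0.933349 × 0.923262 = 373.3 W/m².

Q̄ ≈ 373 W/m²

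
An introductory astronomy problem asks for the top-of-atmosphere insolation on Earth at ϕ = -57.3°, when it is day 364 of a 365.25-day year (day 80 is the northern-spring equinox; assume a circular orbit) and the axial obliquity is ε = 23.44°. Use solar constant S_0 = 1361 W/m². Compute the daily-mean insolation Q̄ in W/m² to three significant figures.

Q̄ ≈ 489 W/m²

Solar longitude: L_s = 360° × (364 − 80)/365.25 = 279.918°.
sin δ = sin 23.44° × sin 279.918° = -0.39184, so δ = -23.069°.
cos h₀ = −tan(-57.3°) tan(-23.069°) = -0.6634, h₀ = 2.2962 rad.
Bracket: h₀ sin ϕ sin δ + cos ϕ cos δ sin h₀ = 2.2962×-0.84151×-0.39184 + 0.54024×0.92003×0.74825 = 0.757143 + 0.371908 = 1.129051.
Q̄ = (S_0/π) × [bracket] = (1361/π) × 1.129051 = 489.1 W/m².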